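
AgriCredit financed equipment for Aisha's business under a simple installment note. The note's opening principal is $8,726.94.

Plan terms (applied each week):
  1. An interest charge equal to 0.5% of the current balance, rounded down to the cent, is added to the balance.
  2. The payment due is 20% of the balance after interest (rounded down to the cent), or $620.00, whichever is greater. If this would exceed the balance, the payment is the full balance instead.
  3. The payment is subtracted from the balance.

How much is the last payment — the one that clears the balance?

Week 1: $8,726.94 +$43.63 interest = $8,770.57; pay $1,754.11 → $7,016.46
Week 2: $7,016.46 +$35.08 interest = $7,051.54; pay $1,410.30 → $5,641.24
Week 3: $5,641.24 +$28.20 interest = $5,669.44; pay $1,133.88 → $4,535.56
Week 4: $4,535.56 +$22.67 interest = $4,558.23; pay $911.64 → $3,646.59
Week 5: $3,646.59 +$18.23 interest = $3,664.82; pay $732.96 → $2,931.86
Week 6: $2,931.86 +$14.65 interest = $2,946.51; pay $620.00 → $2,326.51
Week 7: $2,326.51 +$11.63 interest = $2,338.14; pay $620.00 → $1,718.14
Week 8: $1,718.14 +$8.59 interest = $1,726.73; pay $620.00 → $1,106.73
Week 9: $1,106.73 +$5.53 interest = $1,112.26; pay $620.00 → $492.26
Week 10: $492.26 +$2.46 interest = $494.72; pay $494.72 → $0.00

$494.72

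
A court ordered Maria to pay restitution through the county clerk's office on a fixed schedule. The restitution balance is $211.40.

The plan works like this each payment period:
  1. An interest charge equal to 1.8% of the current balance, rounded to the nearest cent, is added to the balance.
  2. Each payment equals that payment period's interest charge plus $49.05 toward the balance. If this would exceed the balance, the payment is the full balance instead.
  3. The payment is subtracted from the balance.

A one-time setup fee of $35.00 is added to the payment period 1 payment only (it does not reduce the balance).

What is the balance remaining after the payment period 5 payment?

$0.00

Payment period 1: $211.40 +$3.81 interest = $215.21; pay $52.86 (+ $35.00 fee) → $162.35
Payment period 2: $162.35 +$2.92 interest = $165.27; pay $51.97 → $113.30
Payment period 3: $113.30 +$2.04 interest = $115.34; pay $51.09 → $64.25
Payment period 4: $64.25 +$1.16 interest = $65.41; pay $50.21 → $15.20
Payment period 5: $15.20 +$0.27 interest = $15.47; pay $15.47 → $0.00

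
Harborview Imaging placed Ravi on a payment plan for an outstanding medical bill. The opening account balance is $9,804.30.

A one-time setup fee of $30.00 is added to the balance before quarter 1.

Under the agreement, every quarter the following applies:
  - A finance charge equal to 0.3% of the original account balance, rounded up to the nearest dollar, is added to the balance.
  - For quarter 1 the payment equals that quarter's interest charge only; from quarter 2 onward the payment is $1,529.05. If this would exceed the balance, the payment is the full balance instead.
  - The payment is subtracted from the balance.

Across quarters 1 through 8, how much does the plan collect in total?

$10,074.30

Quarter 1: opening $9,834.30; interest $30.00 → $9,864.30; payment $30.00; balance $9,834.30
Quarter 2: opening $9,834.30; interest $30.00 → $9,864.30; payment $1,529.05; balance $8,335.25
Quarter 3: opening $8,335.25; interest $30.00 → $8,365.25; payment $1,529.05; balance $6,836.20
Quarter 4: opening $6,836.20; interest $30.00 → $6,866.20; payment $1,529.05; balance $5,337.15
Quarter 5: opening $5,337.15; interest $30.00 → $5,367.15; payment $1,529.05; balance $3,838.10
Quarter 6: opening $3,838.10; interest $30.00 → $3,868.10; payment $1,529.05; balance $2,339.05
Quarter 7: opening $2,339.05; interest $30.00 → $2,369.05; payment $1,529.05; balance $840.00
Quarter 8: opening $840.00; interest $30.00 → $870.00; payment $870.00; balance $0.00
Total paid: $10,074.30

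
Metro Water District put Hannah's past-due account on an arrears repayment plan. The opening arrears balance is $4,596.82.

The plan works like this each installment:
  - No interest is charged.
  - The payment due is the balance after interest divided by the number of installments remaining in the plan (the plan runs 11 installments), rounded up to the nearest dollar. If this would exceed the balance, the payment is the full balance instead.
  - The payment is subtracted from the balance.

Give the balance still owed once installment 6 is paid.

Installment 1: opening $4,596.82; payment $418.00; balance $4,178.82
Installment 2: opening $4,178.82; payment $418.00; balance $3,760.82
Installment 3: opening $3,760.82; payment $418.00; balance $3,342.82
Installment 4: opening $3,342.82; payment $418.00; balance $2,924.82
Installment 5: opening $2,924.82; payment $418.00; balance $2,506.82
Installment 6: opening $2,506.82; payment $418.00; balance $2,088.82

$2,088.82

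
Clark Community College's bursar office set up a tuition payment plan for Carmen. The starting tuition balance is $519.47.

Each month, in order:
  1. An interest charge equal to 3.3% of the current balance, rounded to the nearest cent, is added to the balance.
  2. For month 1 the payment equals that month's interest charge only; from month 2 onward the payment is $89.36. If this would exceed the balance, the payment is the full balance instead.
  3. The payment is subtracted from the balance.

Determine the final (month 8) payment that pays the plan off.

$50.41

Month 1: $519.47 +$17.14 interest = $536.61; pay $17.14 → $519.47
Month 2: $519.47 +$17.14 interest = $536.61; pay $89.36 → $447.25
Month 3: $447.25 +$14.76 interest = $462.01; pay $89.36 → $372.65
Month 4: $372.65 +$12.30 interest = $384.95; pay $89.36 → $295.59
Month 5: $295.59 +$9.75 interest = $305.34; pay $89.36 → $215.98
Month 6: $215.98 +$7.13 interest = $223.11; pay $89.36 → $133.75
Month 7: $133.75 +$4.41 interest = $138.16; pay $89.36 → $48.80
Month 8: $48.80 +$1.61 interest = $50.41; pay $50.41 → $0.00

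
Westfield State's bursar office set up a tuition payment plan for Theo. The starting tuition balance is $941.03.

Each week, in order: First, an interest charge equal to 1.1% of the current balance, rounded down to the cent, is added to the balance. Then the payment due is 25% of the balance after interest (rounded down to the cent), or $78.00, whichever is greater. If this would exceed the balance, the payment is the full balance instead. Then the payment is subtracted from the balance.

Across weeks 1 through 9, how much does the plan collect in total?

Week 1: $941.03 +$10.35 interest = $951.38; pay $237.84 → $713.54
Week 2: $713.54 +$7.84 interest = $721.38; pay $180.34 → $541.04
Week 3: $541.04 +$5.95 interest = $546.99; pay $136.74 → $410.25
Week 4: $410.25 +$4.51 interest = $414.76; pay $103.69 → $311.07
Week 5: $311.07 +$3.42 interest = $314.49; pay $78.62 → $235.87
Week 6: $235.87 +$2.59 interest = $238.46; pay $78.00 → $160.46
Week 7: $160.46 +$1.76 interest = $162.22; pay $78.00 → $84.22
Week 8: $84.22 +$0.92 interest = $85.14; pay $78.00 → $7.14
Week 9: $7.14 +$0.07 interest = $7.21; pay $7.21 → $0.00
Total paid: $978.44

$978.44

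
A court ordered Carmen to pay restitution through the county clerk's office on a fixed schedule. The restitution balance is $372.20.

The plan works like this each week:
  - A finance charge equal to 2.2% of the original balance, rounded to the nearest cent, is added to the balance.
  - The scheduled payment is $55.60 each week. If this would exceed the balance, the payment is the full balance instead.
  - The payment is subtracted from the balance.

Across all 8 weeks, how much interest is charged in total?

$65.52

# | Opening | Interest | Payment | End bal
1 | $372.20 | $8.19 | $55.60 | $324.79
2 | $324.79 | $8.19 | $55.60 | $277.38
3 | $277.38 | $8.19 | $55.60 | $229.97
4 | $229.97 | $8.19 | $55.60 | $182.56
5 | $182.56 | $8.19 | $55.60 | $135.15
6 | $135.15 | $8.19 | $55.60 | $87.74
7 | $87.74 | $8.19 | $55.60 | $40.33
8 | $40.33 | $8.19 | $48.52 | $0.00
Total interest: $8.19 + $8.19 + $8.19 + $8.19 + $8.19 + $8.19 + $8.19 + $8.19 = $65.52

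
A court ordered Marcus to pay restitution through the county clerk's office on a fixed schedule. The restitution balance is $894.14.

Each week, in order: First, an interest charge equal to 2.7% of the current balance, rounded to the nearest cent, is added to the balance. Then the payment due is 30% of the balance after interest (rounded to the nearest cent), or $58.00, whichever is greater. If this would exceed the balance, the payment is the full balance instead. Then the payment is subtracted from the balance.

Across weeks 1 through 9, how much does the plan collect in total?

Week 1: $894.14 +$24.14 interest = $918.28; pay $275.48 → $642.80
Week 2: $642.80 +$17.36 interest = $660.16; pay $198.05 → $462.11
Week 3: $462.11 +$12.48 interest = $474.59; pay $142.38 → $332.21
Week 4: $332.21 +$8.97 interest = $341.18; pay $102.35 → $238.83
Week 5: $238.83 +$6.45 interest = $245.28; pay $73.58 → $171.70
Week 6: $171.70 +$4.64 interest = $176.34; pay $58.00 → $118.34
Week 7: $118.34 +$3.20 interest = $121.54; pay $58.00 → $63.54
Week 8: $63.54 +$1.72 interest = $65.26; pay $58.00 → $7.26
Week 9: $7.26 +$0.20 interest = $7.46; pay $7.46 → $0.00
Total paid: $973.30

$973.30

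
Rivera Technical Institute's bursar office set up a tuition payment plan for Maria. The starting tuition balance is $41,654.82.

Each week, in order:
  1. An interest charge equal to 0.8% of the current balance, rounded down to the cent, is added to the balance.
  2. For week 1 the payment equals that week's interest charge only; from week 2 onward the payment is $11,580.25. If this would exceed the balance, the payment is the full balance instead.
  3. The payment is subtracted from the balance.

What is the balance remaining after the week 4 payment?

Week 1: opening $41,654.82; interest $333.23 → $41,988.05; payment $333.23; balance $41,654.82
Week 2: opening $41,654.82; interest $333.23 → $41,988.05; payment $11,580.25; balance $30,407.80
Week 3: opening $30,407.80; interest $243.26 → $30,651.06; payment $11,580.25; balance $19,070.81
Week 4: opening $19,070.81; interest $152.56 → $19,223.37; payment $11,580.25; balance $7,643.12

$7,643.12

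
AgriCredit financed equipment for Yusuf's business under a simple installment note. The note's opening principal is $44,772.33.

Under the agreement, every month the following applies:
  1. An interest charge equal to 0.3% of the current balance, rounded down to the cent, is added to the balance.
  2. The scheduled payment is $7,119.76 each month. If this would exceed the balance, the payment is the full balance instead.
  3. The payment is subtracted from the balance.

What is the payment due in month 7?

$2,551.67

Month 1: opening $44,772.33; interest $134.31 → $44,906.64; payment $7,119.76; balance $37,786.88
Month 2: opening $37,786.88; interest $113.36 → $37,900.24; payment $7,119.76; balance $30,780.48
Month 3: opening $30,780.48; interest $92.34 → $30,872.82; payment $7,119.76; balance $23,753.06
Month 4: opening $23,753.06; interest $71.25 → $23,824.31; payment $7,119.76; balance $16,704.55
Month 5: opening $16,704.55; interest $50.11 → $16,754.66; payment $7,119.76; balance $9,634.90
Month 6: opening $9,634.90; interest $28.90 → $9,663.80; payment $7,119.76; balance $2,544.04
Month 7: opening $2,544.04; interest $7.63 → $2,551.67; payment $2,551.67; balance $0.00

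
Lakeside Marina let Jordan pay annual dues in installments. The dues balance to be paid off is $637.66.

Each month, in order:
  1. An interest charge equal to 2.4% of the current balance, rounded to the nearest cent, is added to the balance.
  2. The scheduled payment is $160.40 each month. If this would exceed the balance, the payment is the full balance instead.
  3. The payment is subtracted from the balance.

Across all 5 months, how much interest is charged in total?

$40.84

Month 1: opening $637.66; interest $15.30 → $652.96; payment $160.40; balance $492.56
Month 2: opening $492.56; interest $11.82 → $504.38; payment $160.40; balance $343.98
Month 3: opening $343.98; interest $8.26 → $352.24; payment $160.40; balance $191.84
Month 4: opening $191.84; interest $4.60 → $196.44; payment $160.40; balance $36.04
Month 5: opening $36.04; interest $0.86 → $36.90; payment $36.90; balance $0.00
Total interest: $15.30 + $11.82 + $8.26 + $4.60 + $0.86 = $40.84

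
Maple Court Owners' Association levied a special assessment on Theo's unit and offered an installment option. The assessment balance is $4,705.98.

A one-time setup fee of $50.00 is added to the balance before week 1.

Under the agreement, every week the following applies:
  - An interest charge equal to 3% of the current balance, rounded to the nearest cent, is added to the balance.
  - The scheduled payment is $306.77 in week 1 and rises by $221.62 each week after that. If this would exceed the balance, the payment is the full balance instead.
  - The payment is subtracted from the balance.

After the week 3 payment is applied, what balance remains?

Week 1: opening $4,755.98; interest $142.68 → $4,898.66; payment $306.77; balance $4,591.89
Week 2: opening $4,591.89; interest $137.76 → $4,729.65; payment $528.39; balance $4,201.26
Week 3: opening $4,201.26; interest $126.04 → $4,327.30; payment $750.01; balance $3,577.29

$3,577.29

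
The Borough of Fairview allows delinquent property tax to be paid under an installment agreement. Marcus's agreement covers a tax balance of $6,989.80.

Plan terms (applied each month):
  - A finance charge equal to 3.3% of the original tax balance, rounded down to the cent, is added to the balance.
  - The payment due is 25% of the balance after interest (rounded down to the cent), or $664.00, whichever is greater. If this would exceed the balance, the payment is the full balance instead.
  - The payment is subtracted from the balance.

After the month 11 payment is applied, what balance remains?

Month 1: $6,989.80 +$230.66 interest = $7,220.46; pay $1,805.11 → $5,415.35
Month 2: $5,415.35 +$230.66 interest = $5,646.01; pay $1,411.50 → $4,234.51
Month 3: $4,234.51 +$230.66 interest = $4,465.17; pay $1,116.29 → $3,348.88
Month 4: $3,348.88 +$230.66 interest = $3,579.54; pay $894.88 → $2,684.66
Month 5: $2,684.66 +$230.66 interest = $2,915.32; pay $728.83 → $2,186.49
Month 6: $2,186.49 +$230.66 interest = $2,417.15; pay $664.00 → $1,753.15
Month 7: $1,753.15 +$230.66 interest = $1,983.81; pay $664.00 → $1,319.81
Month 8: $1,319.81 +$230.66 interest = $1,550.47; pay $664.00 → $886.47
Month 9: $886.47 +$230.66 interest = $1,117.13; pay $664.00 → $453.13
Month 10: $453.13 +$230.66 interest = $683.79; pay $664.00 → $19.79
Month 11: $19.79 +$230.66 interest = $250.45; pay $250.45 → $0.00

$0.00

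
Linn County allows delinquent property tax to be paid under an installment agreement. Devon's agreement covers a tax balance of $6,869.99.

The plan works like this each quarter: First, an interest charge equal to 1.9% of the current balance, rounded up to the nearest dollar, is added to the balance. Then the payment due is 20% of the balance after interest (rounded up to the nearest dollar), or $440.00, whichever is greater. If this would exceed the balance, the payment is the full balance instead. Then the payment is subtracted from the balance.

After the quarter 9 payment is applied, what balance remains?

$787.99

Quarter 1: $6,869.99 +$131.00 interest = $7,000.99; pay $1,401.00 → $5,599.99
Quarter 2: $5,599.99 +$107.00 interest = $5,706.99; pay $1,142.00 → $4,564.99
Quarter 3: $4,564.99 +$87.00 interest = $4,651.99; pay $931.00 → $3,720.99
Quarter 4: $3,720.99 +$71.00 interest = $3,791.99; pay $759.00 → $3,032.99
Quarter 5: $3,032.99 +$58.00 interest = $3,090.99; pay $619.00 → $2,471.99
Quarter 6: $2,471.99 +$47.00 interest = $2,518.99; pay $504.00 → $2,014.99
Quarter 7: $2,014.99 +$39.00 interest = $2,053.99; pay $440.00 → $1,613.99
Quarter 8: $1,613.99 +$31.00 interest = $1,644.99; pay $440.00 → $1,204.99
Quarter 9: $1,204.99 +$23.00 interest = $1,227.99; pay $440.00 → $787.99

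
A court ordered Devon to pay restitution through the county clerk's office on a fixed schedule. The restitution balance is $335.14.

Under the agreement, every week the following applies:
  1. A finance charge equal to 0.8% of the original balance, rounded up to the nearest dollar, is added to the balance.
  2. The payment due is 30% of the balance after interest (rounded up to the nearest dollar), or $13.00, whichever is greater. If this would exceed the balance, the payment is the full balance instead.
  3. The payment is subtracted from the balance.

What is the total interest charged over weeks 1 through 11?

# | Opening | Interest | Payment | End bal
1 | $335.14 | $3.00 | $102.00 | $236.14
2 | $236.14 | $3.00 | $72.00 | $167.14
3 | $167.14 | $3.00 | $52.00 | $118.14
4 | $118.14 | $3.00 | $37.00 | $84.14
5 | $84.14 | $3.00 | $27.00 | $60.14
6 | $60.14 | $3.00 | $19.00 | $44.14
7 | $44.14 | $3.00 | $15.00 | $32.14
8 | $32.14 | $3.00 | $13.00 | $22.14
9 | $22.14 | $3.00 | $13.00 | $12.14
10 | $12.14 | $3.00 | $13.00 | $2.14
11 | $2.14 | $3.00 | $5.14 | $0.00
Total interest: $3.00 + $3.00 + $3.00 + $3.00 + $3.00 + $3.00 + $3.00 + $3.00 + $3.00 + $3.00 + $3.00 = $33.00

$33.00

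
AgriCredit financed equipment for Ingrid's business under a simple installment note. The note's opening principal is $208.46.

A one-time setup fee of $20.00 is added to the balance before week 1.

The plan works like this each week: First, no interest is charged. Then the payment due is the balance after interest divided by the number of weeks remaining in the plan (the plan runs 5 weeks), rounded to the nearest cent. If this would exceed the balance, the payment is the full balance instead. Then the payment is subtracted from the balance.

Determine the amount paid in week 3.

# | Opening | Payment | End bal
1 | $228.46 | $45.69 | $182.77
2 | $182.77 | $45.69 | $137.08
3 | $137.08 | $45.69 | $91.39

$45.69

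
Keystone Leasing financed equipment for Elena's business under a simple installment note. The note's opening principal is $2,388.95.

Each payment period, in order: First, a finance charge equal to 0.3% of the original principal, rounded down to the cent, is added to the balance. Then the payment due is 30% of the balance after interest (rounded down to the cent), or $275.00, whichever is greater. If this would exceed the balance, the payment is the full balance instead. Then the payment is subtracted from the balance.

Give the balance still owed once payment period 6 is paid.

Payment period 1: opening $2,388.95; interest $7.16 → $2,396.11; payment $718.83; balance $1,677.28
Payment period 2: opening $1,677.28; interest $7.16 → $1,684.44; payment $505.33; balance $1,179.11
Payment period 3: opening $1,179.11; interest $7.16 → $1,186.27; payment $355.88; balance $830.39
Payment period 4: opening $830.39; interest $7.16 → $837.55; payment $275.00; balance $562.55
Payment period 5: opening $562.55; interest $7.16 → $569.71; payment $275.00; balance $294.71
Payment period 6: opening $294.71; interest $7.16 → $301.87; payment $275.00; balance $26.87

$26.87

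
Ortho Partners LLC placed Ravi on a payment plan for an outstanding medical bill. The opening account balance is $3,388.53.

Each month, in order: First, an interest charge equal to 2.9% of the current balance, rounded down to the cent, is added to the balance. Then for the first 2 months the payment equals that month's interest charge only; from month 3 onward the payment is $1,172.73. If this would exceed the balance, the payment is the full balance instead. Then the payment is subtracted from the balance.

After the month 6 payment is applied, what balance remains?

Month 1: $3,388.53 +$98.26 interest = $3,486.79; pay $98.26 → $3,388.53
Month 2: $3,388.53 +$98.26 interest = $3,486.79; pay $98.26 → $3,388.53
Month 3: $3,388.53 +$98.26 interest = $3,486.79; pay $1,172.73 → $2,314.06
Month 4: $2,314.06 +$67.10 interest = $2,381.16; pay $1,172.73 → $1,208.43
Month 5: $1,208.43 +$35.04 interest = $1,243.47; pay $1,172.73 → $70.74
Month 6: $70.74 +$2.05 interest = $72.79; pay $72.79 → $0.00

$0.00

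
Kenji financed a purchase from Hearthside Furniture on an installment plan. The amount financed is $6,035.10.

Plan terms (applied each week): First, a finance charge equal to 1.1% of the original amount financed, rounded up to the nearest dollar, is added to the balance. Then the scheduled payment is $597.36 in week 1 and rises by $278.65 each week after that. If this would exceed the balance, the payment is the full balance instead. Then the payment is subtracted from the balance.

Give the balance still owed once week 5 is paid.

$596.80

Week 1: $6,035.10 +$67.00 interest = $6,102.10; pay $597.36 → $5,504.74
Week 2: $5,504.74 +$67.00 interest = $5,571.74; pay $876.01 → $4,695.73
Week 3: $4,695.73 +$67.00 interest = $4,762.73; pay $1,154.66 → $3,608.07
Week 4: $3,608.07 +$67.00 interest = $3,675.07; pay $1,433.31 → $2,241.76
Week 5: $2,241.76 +$67.00 interest = $2,308.76; pay $1,711.96 → $596.80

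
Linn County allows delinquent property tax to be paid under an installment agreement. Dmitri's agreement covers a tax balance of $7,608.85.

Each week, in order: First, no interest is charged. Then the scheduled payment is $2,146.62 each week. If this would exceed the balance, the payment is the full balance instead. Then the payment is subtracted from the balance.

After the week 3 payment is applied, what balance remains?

$1,168.99

Week 1: opening $7,608.85; payment $2,146.62; balance $5,462.23
Week 2: opening $5,462.23; payment $2,146.62; balance $3,315.61
Week 3: opening $3,315.61; payment $2,146.62; balance $1,168.99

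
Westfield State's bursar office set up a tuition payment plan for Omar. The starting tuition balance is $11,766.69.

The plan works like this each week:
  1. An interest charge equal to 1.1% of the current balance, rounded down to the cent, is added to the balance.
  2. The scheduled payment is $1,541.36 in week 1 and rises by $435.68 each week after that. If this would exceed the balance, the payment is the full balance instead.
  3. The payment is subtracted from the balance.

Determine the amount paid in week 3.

$2,412.72

Week 1: opening $11,766.69; interest $129.43 → $11,896.12; payment $1,541.36; balance $10,354.76
Week 2: opening $10,354.76; interest $113.90 → $10,468.66; payment $1,977.04; balance $8,491.62
Week 3: opening $8,491.62; interest $93.40 → $8,585.02; payment $2,412.72; balance $6,172.30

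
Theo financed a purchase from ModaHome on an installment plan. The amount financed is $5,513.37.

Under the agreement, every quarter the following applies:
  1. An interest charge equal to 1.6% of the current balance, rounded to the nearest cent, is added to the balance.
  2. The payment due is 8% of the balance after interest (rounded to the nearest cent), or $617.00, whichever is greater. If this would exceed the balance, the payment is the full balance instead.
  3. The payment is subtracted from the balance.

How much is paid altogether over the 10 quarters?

$5,998.08

Quarter 1: $5,513.37 +$88.21 interest = $5,601.58; pay $617.00 → $4,984.58
Quarter 2: $4,984.58 +$79.75 interest = $5,064.33; pay $617.00 → $4,447.33
Quarter 3: $4,447.33 +$71.16 interest = $4,518.49; pay $617.00 → $3,901.49
Quarter 4: $3,901.49 +$62.42 interest = $3,963.91; pay $617.00 → $3,346.91
Quarter 5: $3,346.91 +$53.55 interest = $3,400.46; pay $617.00 → $2,783.46
Quarter 6: $2,783.46 +$44.54 interest = $2,828.00; pay $617.00 → $2,211.00
Quarter 7: $2,211.00 +$35.38 interest = $2,246.38; pay $617.00 → $1,629.38
Quarter 8: $1,629.38 +$26.07 interest = $1,655.45; pay $617.00 → $1,038.45
Quarter 9: $1,038.45 +$16.62 interest = $1,055.07; pay $617.00 → $438.07
Quarter 10: $438.07 +$7.01 interest = $445.08; pay $445.08 → $0.00
Total paid: $5,998.08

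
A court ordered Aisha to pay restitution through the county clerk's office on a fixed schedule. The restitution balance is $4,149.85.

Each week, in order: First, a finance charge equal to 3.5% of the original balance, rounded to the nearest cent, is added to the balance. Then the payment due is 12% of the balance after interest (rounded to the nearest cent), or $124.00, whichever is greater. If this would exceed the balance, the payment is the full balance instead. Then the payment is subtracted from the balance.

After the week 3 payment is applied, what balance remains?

$3,167.27

Week 1: $4,149.85 +$145.24 interest = $4,295.09; pay $515.41 → $3,779.68
Week 2: $3,779.68 +$145.24 interest = $3,924.92; pay $470.99 → $3,453.93
Week 3: $3,453.93 +$145.24 interest = $3,599.17; pay $431.90 → $3,167.27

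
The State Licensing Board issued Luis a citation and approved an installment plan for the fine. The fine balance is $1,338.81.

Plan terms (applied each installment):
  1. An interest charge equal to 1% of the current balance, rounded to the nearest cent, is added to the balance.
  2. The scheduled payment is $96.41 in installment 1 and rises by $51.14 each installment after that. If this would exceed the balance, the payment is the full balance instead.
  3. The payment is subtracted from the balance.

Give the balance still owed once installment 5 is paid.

$398.78

# | Opening | Interest | Payment | End bal
1 | $1,338.81 | $13.39 | $96.41 | $1,255.79
2 | $1,255.79 | $12.56 | $147.55 | $1,120.80
3 | $1,120.80 | $11.21 | $198.69 | $933.32
4 | $933.32 | $9.33 | $249.83 | $692.82
5 | $692.82 | $6.93 | $300.97 | $398.78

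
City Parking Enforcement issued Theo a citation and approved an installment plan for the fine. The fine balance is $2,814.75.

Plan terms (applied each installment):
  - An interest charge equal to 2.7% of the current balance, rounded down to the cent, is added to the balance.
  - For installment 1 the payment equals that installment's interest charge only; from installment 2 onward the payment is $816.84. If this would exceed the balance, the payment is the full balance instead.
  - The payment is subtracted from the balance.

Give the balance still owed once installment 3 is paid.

$1,313.05

Installment 1: opening $2,814.75; interest $75.99 → $2,890.74; payment $75.99; balance $2,814.75
Installment 2: opening $2,814.75; interest $75.99 → $2,890.74; payment $816.84; balance $2,073.90
Installment 3: opening $2,073.90; interest $55.99 → $2,129.89; payment $816.84; balance $1,313.05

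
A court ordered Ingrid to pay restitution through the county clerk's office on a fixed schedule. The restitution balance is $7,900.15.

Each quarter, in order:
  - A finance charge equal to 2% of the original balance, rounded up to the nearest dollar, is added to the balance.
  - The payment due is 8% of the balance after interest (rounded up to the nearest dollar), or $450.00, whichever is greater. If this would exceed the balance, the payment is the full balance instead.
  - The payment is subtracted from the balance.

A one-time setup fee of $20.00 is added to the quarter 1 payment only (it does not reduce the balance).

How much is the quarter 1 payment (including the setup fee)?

Quarter 1: $7,900.15 +$159.00 interest = $8,059.15; pay $645.00 (+ $20.00 fee) → $7,414.15

$665.00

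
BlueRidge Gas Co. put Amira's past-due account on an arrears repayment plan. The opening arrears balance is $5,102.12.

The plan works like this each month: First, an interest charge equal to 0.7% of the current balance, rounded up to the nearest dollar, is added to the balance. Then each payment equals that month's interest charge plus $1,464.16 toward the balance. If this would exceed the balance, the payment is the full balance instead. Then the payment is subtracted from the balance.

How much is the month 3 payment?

$1,480.16

Month 1: opening $5,102.12; interest $36.00 → $5,138.12; payment $1,500.16; balance $3,637.96
Month 2: opening $3,637.96; interest $26.00 → $3,663.96; payment $1,490.16; balance $2,173.80
Month 3: opening $2,173.80; interest $16.00 → $2,189.80; payment $1,480.16; balance $709.64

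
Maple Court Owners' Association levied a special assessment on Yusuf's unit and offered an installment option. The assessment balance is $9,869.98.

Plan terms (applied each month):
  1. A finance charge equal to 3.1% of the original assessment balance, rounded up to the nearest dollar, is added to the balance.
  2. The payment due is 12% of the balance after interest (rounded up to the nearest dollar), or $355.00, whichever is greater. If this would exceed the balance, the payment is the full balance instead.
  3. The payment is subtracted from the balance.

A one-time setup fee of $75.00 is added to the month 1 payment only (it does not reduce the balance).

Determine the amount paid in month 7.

$731.00

Month 1: $9,869.98 +$306.00 interest = $10,175.98; pay $1,222.00 (+ $75.00 fee) → $8,953.98
Month 2: $8,953.98 +$306.00 interest = $9,259.98; pay $1,112.00 → $8,147.98
Month 3: $8,147.98 +$306.00 interest = $8,453.98; pay $1,015.00 → $7,438.98
Month 4: $7,438.98 +$306.00 interest = $7,744.98; pay $930.00 → $6,814.98
Month 5: $6,814.98 +$306.00 interest = $7,120.98; pay $855.00 → $6,265.98
Month 6: $6,265.98 +$306.00 interest = $6,571.98; pay $789.00 → $5,782.98
Month 7: $5,782.98 +$306.00 interest = $6,088.98; pay $731.00 → $5,357.98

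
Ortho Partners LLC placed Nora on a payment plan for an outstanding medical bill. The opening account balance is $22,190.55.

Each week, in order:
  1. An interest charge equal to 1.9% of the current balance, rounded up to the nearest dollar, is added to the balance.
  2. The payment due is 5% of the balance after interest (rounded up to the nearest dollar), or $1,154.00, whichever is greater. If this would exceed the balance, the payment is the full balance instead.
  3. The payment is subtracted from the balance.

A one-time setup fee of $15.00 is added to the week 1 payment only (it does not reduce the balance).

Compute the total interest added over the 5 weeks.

$1,969.00

Week 1: $22,190.55 +$422.00 interest = $22,612.55; pay $1,154.00 (+ $15.00 fee) → $21,458.55
Week 2: $21,458.55 +$408.00 interest = $21,866.55; pay $1,154.00 → $20,712.55
Week 3: $20,712.55 +$394.00 interest = $21,106.55; pay $1,154.00 → $19,952.55
Week 4: $19,952.55 +$380.00 interest = $20,332.55; pay $1,154.00 → $19,178.55
Week 5: $19,178.55 +$365.00 interest = $19,543.55; pay $1,154.00 → $18,389.55
Total interest: $422.00 + $408.00 + $394.00 + $380.00 + $365.00 = $1,969.00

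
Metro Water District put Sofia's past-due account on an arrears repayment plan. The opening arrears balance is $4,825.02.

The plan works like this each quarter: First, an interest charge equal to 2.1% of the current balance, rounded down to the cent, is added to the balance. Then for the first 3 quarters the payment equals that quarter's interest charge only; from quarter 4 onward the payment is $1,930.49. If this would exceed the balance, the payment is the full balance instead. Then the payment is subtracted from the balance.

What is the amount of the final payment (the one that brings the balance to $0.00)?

$1,151.96

# | Opening | Interest | Payment | End bal
1 | $4,825.02 | $101.32 | $101.32 | $4,825.02
2 | $4,825.02 | $101.32 | $101.32 | $4,825.02
3 | $4,825.02 | $101.32 | $101.32 | $4,825.02
4 | $4,825.02 | $101.32 | $1,930.49 | $2,995.85
5 | $2,995.85 | $62.91 | $1,930.49 | $1,128.27
6 | $1,128.27 | $23.69 | $1,151.96 | $0.00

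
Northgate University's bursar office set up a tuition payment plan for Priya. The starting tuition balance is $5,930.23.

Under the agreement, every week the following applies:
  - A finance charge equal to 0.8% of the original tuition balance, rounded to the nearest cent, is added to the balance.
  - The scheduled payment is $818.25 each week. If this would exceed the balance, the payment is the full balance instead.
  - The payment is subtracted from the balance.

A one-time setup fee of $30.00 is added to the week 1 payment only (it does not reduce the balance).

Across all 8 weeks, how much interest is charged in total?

$379.52

Week 1: opening $5,930.23; interest $47.44 → $5,977.67; payment $818.25 (+ $30.00 fee); balance $5,159.42
Week 2: opening $5,159.42; interest $47.44 → $5,206.86; payment $818.25; balance $4,388.61
Week 3: opening $4,388.61; interest $47.44 → $4,436.05; payment $818.25; balance $3,617.80
Week 4: opening $3,617.80; interest $47.44 → $3,665.24; payment $818.25; balance $2,846.99
Week 5: opening $2,846.99; interest $47.44 → $2,894.43; payment $818.25; balance $2,076.18
Week 6: opening $2,076.18; interest $47.44 → $2,123.62; payment $818.25; balance $1,305.37
Week 7: opening $1,305.37; interest $47.44 → $1,352.81; payment $818.25; balance $534.56
Week 8: opening $534.56; interest $47.44 → $582.00; payment $582.00; balance $0.00
Total interest: $47.44 + $47.44 + $47.44 + $47.44 + $47.44 + $47.44 + $47.44 + $47.44 = $379.52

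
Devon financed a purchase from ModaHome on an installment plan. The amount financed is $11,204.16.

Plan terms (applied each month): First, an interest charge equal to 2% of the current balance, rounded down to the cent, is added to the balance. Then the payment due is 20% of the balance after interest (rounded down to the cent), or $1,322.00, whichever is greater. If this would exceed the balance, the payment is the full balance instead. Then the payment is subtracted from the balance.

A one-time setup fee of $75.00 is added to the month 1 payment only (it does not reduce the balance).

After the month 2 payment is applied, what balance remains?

# | Opening | Interest | Payment | Fee | End bal
1 | $11,204.16 | $224.08 | $2,285.64 | $75.00 | $9,142.60
2 | $9,142.60 | $182.85 | $1,865.09 | — | $7,460.36

$7,460.36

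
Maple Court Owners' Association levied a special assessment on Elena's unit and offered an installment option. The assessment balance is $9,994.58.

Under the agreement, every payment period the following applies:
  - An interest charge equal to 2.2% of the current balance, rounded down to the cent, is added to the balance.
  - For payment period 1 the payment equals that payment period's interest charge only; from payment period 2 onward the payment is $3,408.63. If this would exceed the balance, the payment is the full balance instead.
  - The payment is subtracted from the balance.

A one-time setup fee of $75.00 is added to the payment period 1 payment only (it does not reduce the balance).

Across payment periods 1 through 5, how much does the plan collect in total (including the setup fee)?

# | Opening | Interest | Payment | Fee | End bal
1 | $9,994.58 | $219.88 | $219.88 | $75.00 | $9,994.58
2 | $9,994.58 | $219.88 | $3,408.63 | — | $6,805.83
3 | $6,805.83 | $149.72 | $3,408.63 | — | $3,546.92
4 | $3,546.92 | $78.03 | $3,408.63 | — | $216.32
5 | $216.32 | $4.75 | $221.07 | — | $0.00
Total paid: $10,741.84

$10,741.84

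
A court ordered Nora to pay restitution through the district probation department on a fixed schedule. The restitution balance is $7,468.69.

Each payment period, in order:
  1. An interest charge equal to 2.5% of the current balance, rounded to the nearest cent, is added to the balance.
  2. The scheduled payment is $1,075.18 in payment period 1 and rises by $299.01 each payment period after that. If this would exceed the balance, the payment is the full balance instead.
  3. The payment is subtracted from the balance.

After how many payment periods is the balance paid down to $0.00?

Payment period 1: opening $7,468.69; interest $186.72 → $7,655.41; payment $1,075.18; balance $6,580.23
Payment period 2: opening $6,580.23; interest $164.51 → $6,744.74; payment $1,374.19; balance $5,370.55
Payment period 3: opening $5,370.55; interest $134.26 → $5,504.81; payment $1,673.20; balance $3,831.61
Payment period 4: opening $3,831.61; interest $95.79 → $3,927.40; payment $1,972.21; balance $1,955.19
Payment period 5: opening $1,955.19; interest $48.88 → $2,004.07; payment $2,004.07; balance $0.00
Balance reaches $0.00 in payment period 5.

5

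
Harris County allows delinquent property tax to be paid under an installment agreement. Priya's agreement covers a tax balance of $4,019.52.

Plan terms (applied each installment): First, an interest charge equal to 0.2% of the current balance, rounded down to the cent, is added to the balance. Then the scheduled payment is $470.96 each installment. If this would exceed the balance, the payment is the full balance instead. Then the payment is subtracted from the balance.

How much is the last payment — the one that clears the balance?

Installment 1: $4,019.52 +$8.03 interest = $4,027.55; pay $470.96 → $3,556.59
Installment 2: $3,556.59 +$7.11 interest = $3,563.70; pay $470.96 → $3,092.74
Installment 3: $3,092.74 +$6.18 interest = $3,098.92; pay $470.96 → $2,627.96
Installment 4: $2,627.96 +$5.25 interest = $2,633.21; pay $470.96 → $2,162.25
Installment 5: $2,162.25 +$4.32 interest = $2,166.57; pay $470.96 → $1,695.61
Installment 6: $1,695.61 +$3.39 interest = $1,699.00; pay $470.96 → $1,228.04
Installment 7: $1,228.04 +$2.45 interest = $1,230.49; pay $470.96 → $759.53
Installment 8: $759.53 +$1.51 interest = $761.04; pay $470.96 → $290.08
Installment 9: $290.08 +$0.58 interest = $290.66; pay $290.66 → $0.00

$290.66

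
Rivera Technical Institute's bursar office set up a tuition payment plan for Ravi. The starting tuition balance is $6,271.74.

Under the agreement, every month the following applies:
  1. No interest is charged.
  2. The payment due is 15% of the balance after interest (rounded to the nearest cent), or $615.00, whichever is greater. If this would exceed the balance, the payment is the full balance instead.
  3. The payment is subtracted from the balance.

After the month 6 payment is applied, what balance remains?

Month 1: $6,271.74 − $940.76 → $5,330.98
Month 2: $5,330.98 − $799.65 → $4,531.33
Month 3: $4,531.33 − $679.70 → $3,851.63
Month 4: $3,851.63 − $615.00 → $3,236.63
Month 5: $3,236.63 − $615.00 → $2,621.63
Month 6: $2,621.63 − $615.00 → $2,006.63

$2,006.63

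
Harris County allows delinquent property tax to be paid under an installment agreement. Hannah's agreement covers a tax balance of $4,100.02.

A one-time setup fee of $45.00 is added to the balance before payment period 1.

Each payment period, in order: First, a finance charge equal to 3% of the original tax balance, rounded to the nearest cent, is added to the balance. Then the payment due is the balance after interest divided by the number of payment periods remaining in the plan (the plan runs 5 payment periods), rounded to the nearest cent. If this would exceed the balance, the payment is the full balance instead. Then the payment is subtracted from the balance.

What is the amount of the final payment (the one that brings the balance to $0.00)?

$1,109.85

# | Opening | Interest | Payment | End bal
1 | $4,145.02 | $123.00 | $853.60 | $3,414.42
2 | $3,414.42 | $123.00 | $884.36 | $2,653.06
3 | $2,653.06 | $123.00 | $925.35 | $1,850.71
4 | $1,850.71 | $123.00 | $986.86 | $986.85
5 | $986.85 | $123.00 | $1,109.85 | $0.00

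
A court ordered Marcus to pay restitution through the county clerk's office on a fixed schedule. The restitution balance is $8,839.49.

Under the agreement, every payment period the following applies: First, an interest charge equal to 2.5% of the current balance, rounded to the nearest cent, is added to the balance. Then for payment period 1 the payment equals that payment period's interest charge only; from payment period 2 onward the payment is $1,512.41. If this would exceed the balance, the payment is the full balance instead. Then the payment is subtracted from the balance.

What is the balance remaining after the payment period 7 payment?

$590.22

Payment period 1: $8,839.49 +$220.99 interest = $9,060.48; pay $220.99 → $8,839.49
Payment period 2: $8,839.49 +$220.99 interest = $9,060.48; pay $1,512.41 → $7,548.07
Payment period 3: $7,548.07 +$188.70 interest = $7,736.77; pay $1,512.41 → $6,224.36
Payment period 4: $6,224.36 +$155.61 interest = $6,379.97; pay $1,512.41 → $4,867.56
Payment period 5: $4,867.56 +$121.69 interest = $4,989.25; pay $1,512.41 → $3,476.84
Payment period 6: $3,476.84 +$86.92 interest = $3,563.76; pay $1,512.41 → $2,051.35
Payment period 7: $2,051.35 +$51.28 interest = $2,102.63; pay $1,512.41 → $590.22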